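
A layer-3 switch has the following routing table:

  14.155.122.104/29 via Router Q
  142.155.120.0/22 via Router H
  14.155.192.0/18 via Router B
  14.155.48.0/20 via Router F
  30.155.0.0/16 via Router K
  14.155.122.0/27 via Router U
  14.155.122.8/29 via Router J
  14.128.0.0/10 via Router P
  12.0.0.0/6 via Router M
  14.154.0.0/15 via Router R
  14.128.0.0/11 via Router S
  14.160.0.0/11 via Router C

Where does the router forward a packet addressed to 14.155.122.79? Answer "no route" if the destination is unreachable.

Router R

Routes whose prefix contains 14.155.122.79:
  12.0.0.0/6 (12.0.0.0 - 15.255.255.255) -> Router M
  14.128.0.0/10 (14.128.0.0 - 14.191.255.255) -> Router P
  14.128.0.0/11 (14.128.0.0 - 14.159.255.255) -> Router S
  14.154.0.0/15 (14.154.0.0 - 14.155.255.255) -> Router R
More-specific entries that do NOT match:
  14.155.122.104/29 (14.155.122.104 - 14.155.122.111) does not contain 14.155.122.79
  14.155.122.8/29 (14.155.122.8 - 14.155.122.15) does not contain 14.155.122.79
  14.155.122.0/27 (14.155.122.0 - 14.155.122.31) does not contain 14.155.122.79
  142.155.120.0/22 (142.155.120.0 - 142.155.123.255) does not contain 14.155.122.79
  14.155.48.0/20 (14.155.48.0 - 14.155.63.255) does not contain 14.155.122.79
  14.155.192.0/18 (14.155.192.0 - 14.155.255.255) does not contain 14.155.122.79
  30.155.0.0/16 (30.155.0.0 - 30.155.255.255) does not contain 14.155.122.79
Longest matching prefix is /15 -> next hop Router R.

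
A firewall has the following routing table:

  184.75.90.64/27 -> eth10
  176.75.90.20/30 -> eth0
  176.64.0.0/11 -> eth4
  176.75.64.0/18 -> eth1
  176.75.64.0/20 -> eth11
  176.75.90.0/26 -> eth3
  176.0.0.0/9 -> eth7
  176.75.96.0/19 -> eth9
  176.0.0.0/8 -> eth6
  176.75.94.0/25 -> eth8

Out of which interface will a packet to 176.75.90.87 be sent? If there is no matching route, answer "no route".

Routes whose prefix contains 176.75.90.87:
  176.0.0.0/8 (176.0.0.0 - 176.255.255.255) -> eth6
  176.0.0.0/9 (176.0.0.0 - 176.127.255.255) -> eth7
  176.64.0.0/11 (176.64.0.0 - 176.95.255.255) -> eth4
  176.75.64.0/18 (176.75.64.0 - 176.75.127.255) -> eth1
More-specific entries that do NOT match:
  176.75.90.20/30 (176.75.90.20 - 176.75.90.23) does not contain 176.75.90.87
  184.75.90.64/27 (184.75.90.64 - 184.75.90.95) does not contain 176.75.90.87
  176.75.90.0/26 (176.75.90.0 - 176.75.90.63) does not contain 176.75.90.87
  176.75.94.0/25 (176.75.94.0 - 176.75.94.127) does not contain 176.75.90.87
  176.75.64.0/20 (176.75.64.0 - 176.75.79.255) does not contain 176.75.90.87
  176.75.96.0/19 (176.75.96.0 - 176.75.127.255) does not contain 176.75.90.87
Longest matching prefix is /18 -> interface eth1.

eth1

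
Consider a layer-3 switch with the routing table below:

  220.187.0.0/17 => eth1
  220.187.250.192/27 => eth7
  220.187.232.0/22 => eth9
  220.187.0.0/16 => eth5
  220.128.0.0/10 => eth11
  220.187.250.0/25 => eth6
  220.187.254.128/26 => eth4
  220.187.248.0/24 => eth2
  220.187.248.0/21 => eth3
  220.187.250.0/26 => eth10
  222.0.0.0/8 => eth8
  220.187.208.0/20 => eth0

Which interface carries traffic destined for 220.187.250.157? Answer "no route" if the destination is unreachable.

eth3

Routes whose prefix contains 220.187.250.157:
  220.128.0.0/10 (220.128.0.0 - 220.191.255.255) -> eth11
  220.187.0.0/16 (220.187.0.0 - 220.187.255.255) -> eth5
  220.187.248.0/21 (220.187.248.0 - 220.187.255.255) -> eth3
More-specific entries that do NOT match:
  220.187.250.192/27 (220.187.250.192 - 220.187.250.223) does not contain 220.187.250.157
  220.187.254.128/26 (220.187.254.128 - 220.187.254.191) does not contain 220.187.250.157
  220.187.250.0/26 (220.187.250.0 - 220.187.250.63) does not contain 220.187.250.157
  220.187.250.0/25 (220.187.250.0 - 220.187.250.127) does not contain 220.187.250.157
  220.187.248.0/24 (220.187.248.0 - 220.187.248.255) does not contain 220.187.250.157
  220.187.232.0/22 (220.187.232.0 - 220.187.235.255) does not contain 220.187.250.157
Longest matching prefix is /21 -> interface eth3.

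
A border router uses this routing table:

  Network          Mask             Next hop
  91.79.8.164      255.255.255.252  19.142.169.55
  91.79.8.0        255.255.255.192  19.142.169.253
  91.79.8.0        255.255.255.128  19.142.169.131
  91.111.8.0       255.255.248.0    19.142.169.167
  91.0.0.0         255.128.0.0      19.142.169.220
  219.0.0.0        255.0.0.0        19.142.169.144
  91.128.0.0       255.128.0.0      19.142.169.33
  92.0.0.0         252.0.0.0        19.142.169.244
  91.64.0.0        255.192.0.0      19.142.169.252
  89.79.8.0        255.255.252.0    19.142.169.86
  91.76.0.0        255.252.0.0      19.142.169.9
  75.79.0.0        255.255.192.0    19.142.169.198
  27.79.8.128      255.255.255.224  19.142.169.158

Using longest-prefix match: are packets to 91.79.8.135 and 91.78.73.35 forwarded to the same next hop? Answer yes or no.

yes

91.79.8.135: longest match 91.76.0.0/14 -> 19.142.169.9
91.78.73.35: longest match 91.76.0.0/14 -> 19.142.169.9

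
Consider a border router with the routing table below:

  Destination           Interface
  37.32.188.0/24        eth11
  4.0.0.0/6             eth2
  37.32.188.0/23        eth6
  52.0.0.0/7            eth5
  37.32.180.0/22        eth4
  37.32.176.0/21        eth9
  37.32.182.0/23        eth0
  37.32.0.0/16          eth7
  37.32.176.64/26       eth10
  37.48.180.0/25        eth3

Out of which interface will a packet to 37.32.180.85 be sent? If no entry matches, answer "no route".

eth4

Routes whose prefix contains 37.32.180.85:
  37.32.0.0/16 (37.32.0.0 - 37.32.255.255) -> eth7
  37.32.176.0/21 (37.32.176.0 - 37.32.183.255) -> eth9
  37.32.180.0/22 (37.32.180.0 - 37.32.183.255) -> eth4
More-specific entries that do NOT match:
  37.32.176.64/26 (37.32.176.64 - 37.32.176.127) does not contain 37.32.180.85
  37.48.180.0/25 (37.48.180.0 - 37.48.180.127) does not contain 37.32.180.85
  37.32.188.0/24 (37.32.188.0 - 37.32.188.255) does not contain 37.32.180.85
  37.32.188.0/23 (37.32.188.0 - 37.32.189.255) does not contain 37.32.180.85
  37.32.182.0/23 (37.32.182.0 - 37.32.183.255) does not contain 37.32.180.85
Longest matching prefix is /22 -> interface eth4.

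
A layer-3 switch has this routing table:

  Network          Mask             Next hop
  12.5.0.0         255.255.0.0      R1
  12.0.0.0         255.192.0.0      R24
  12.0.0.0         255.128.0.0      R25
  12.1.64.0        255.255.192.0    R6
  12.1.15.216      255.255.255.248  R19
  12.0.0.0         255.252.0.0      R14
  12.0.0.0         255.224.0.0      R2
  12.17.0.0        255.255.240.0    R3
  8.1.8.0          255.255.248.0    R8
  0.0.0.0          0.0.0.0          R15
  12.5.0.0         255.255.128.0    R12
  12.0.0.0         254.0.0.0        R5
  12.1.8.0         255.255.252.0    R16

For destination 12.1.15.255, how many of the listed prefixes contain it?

6

Prefixes containing 12.1.15.255:
  0.0.0.0/0 (default, matches everything)
  12.0.0.0/7 (12.0.0.0 - 13.255.255.255)
  12.0.0.0/9 (12.0.0.0 - 12.127.255.255)
  12.0.0.0/10 (12.0.0.0 - 12.63.255.255)
  12.0.0.0/11 (12.0.0.0 - 12.31.255.255)
  12.0.0.0/14 (12.0.0.0 - 12.3.255.255)
Total matching entries: 6.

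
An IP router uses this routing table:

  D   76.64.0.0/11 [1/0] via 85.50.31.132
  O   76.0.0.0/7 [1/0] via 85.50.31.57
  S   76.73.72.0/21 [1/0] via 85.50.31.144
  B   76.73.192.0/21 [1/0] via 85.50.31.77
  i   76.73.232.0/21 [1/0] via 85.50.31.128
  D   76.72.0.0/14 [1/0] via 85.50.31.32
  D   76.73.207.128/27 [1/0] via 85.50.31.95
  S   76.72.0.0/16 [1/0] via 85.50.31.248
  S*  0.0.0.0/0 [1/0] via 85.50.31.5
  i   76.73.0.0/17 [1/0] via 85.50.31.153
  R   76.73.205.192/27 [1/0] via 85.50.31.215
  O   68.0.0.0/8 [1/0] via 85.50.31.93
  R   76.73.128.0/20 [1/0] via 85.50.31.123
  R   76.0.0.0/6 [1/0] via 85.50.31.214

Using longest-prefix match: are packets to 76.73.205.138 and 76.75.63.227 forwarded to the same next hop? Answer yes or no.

76.73.205.138: longest match 76.72.0.0/14 -> 85.50.31.32
76.75.63.227: longest match 76.72.0.0/14 -> 85.50.31.32

yes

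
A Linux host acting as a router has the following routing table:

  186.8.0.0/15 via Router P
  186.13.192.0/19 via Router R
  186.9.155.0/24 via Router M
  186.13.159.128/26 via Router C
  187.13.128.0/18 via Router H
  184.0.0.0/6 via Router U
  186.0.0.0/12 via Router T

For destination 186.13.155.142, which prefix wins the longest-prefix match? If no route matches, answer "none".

186.0.0.0/12

Entries matching 186.13.155.142:
  184.0.0.0/6 (184.0.0.0 - 187.255.255.255)
  186.0.0.0/12 (186.0.0.0 - 186.15.255.255)
Most specific is 186.0.0.0/12.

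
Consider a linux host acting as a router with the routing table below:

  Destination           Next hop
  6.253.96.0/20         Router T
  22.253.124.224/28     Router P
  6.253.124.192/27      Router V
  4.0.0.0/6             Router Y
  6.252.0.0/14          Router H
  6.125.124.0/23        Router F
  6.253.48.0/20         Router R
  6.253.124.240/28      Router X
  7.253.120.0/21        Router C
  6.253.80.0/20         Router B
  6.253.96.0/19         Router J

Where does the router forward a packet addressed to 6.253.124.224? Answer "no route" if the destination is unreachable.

Routes whose prefix contains 6.253.124.224:
  4.0.0.0/6 (4.0.0.0 - 7.255.255.255) -> Router Y
  6.252.0.0/14 (6.252.0.0 - 6.255.255.255) -> Router H
  6.253.96.0/19 (6.253.96.0 - 6.253.127.255) -> Router J
More-specific entries that do NOT match:
  22.253.124.224/28 (22.253.124.224 - 22.253.124.239) does not contain 6.253.124.224
  6.253.124.240/28 (6.253.124.240 - 6.253.124.255) does not contain 6.253.124.224
  6.253.124.192/27 (6.253.124.192 - 6.253.124.223) does not contain 6.253.124.224
  6.125.124.0/23 (6.125.124.0 - 6.125.125.255) does not contain 6.253.124.224
  7.253.120.0/21 (7.253.120.0 - 7.253.127.255) does not contain 6.253.124.224
  6.253.96.0/20 (6.253.96.0 - 6.253.111.255) does not contain 6.253.124.224
  6.253.48.0/20 (6.253.48.0 - 6.253.63.255) does not contain 6.253.124.224
  6.253.80.0/20 (6.253.80.0 - 6.253.95.255) does not contain 6.253.124.224
Longest matching prefix is /19 -> next hop Router J.

Router J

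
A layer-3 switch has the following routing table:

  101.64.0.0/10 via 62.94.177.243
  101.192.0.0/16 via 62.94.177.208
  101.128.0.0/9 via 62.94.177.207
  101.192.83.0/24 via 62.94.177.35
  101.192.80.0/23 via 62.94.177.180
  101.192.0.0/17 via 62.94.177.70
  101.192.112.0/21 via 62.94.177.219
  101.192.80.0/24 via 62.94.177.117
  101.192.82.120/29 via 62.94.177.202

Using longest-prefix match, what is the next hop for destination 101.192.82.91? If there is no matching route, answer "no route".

62.94.177.70

Routes whose prefix contains 101.192.82.91:
  101.128.0.0/9 (101.128.0.0 - 101.255.255.255) -> 62.94.177.207
  101.192.0.0/16 (101.192.0.0 - 101.192.255.255) -> 62.94.177.208
  101.192.0.0/17 (101.192.0.0 - 101.192.127.255) -> 62.94.177.70
More-specific entries that do NOT match:
  101.192.82.120/29 (101.192.82.120 - 101.192.82.127) does not contain 101.192.82.91
  101.192.83.0/24 (101.192.83.0 - 101.192.83.255) does not contain 101.192.82.91
  101.192.80.0/24 (101.192.80.0 - 101.192.80.255) does not contain 101.192.82.91
  101.192.80.0/23 (101.192.80.0 - 101.192.81.255) does not contain 101.192.82.91
  101.192.112.0/21 (101.192.112.0 - 101.192.119.255) does not contain 101.192.82.91
Longest matching prefix is /17 -> next hop 62.94.177.70.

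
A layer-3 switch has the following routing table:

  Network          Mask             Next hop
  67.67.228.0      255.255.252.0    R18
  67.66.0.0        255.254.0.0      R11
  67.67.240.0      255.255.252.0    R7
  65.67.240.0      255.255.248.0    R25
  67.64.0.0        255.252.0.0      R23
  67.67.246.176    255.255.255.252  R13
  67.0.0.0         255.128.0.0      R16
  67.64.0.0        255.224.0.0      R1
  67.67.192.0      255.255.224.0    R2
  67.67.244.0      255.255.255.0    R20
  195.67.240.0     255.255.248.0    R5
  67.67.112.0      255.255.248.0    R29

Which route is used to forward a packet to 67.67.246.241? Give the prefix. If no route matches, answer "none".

67.66.0.0/15

Entries matching 67.67.246.241:
  67.0.0.0/9 (67.0.0.0 - 67.127.255.255)
  67.64.0.0/11 (67.64.0.0 - 67.95.255.255)
  67.64.0.0/14 (67.64.0.0 - 67.67.255.255)
  67.66.0.0/15 (67.66.0.0 - 67.67.255.255)
Most specific is 67.66.0.0/15.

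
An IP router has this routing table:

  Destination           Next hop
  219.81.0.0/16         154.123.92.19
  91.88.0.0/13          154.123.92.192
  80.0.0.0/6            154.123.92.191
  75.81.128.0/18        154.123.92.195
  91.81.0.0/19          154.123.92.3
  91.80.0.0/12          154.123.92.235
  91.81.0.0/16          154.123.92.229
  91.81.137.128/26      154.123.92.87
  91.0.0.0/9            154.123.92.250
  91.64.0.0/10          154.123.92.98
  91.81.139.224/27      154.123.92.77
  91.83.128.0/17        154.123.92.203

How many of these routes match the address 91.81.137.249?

4

Prefixes containing 91.81.137.249:
  91.0.0.0/9 (91.0.0.0 - 91.127.255.255)
  91.64.0.0/10 (91.64.0.0 - 91.127.255.255)
  91.80.0.0/12 (91.80.0.0 - 91.95.255.255)
  91.81.0.0/16 (91.81.0.0 - 91.81.255.255)
Total matching entries: 4.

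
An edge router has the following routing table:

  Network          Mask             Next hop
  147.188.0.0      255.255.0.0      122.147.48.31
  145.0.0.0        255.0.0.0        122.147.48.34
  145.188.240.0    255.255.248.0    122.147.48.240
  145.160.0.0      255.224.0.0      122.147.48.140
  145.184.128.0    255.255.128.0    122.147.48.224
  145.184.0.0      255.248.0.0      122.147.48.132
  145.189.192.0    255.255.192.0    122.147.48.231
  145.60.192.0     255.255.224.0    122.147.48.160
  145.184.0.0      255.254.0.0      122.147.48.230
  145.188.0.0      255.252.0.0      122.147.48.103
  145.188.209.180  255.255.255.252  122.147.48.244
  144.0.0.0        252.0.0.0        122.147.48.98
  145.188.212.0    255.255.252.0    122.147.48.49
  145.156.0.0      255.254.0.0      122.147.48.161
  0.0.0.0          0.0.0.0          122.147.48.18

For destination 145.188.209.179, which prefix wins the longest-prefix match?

Entries matching 145.188.209.179:
  0.0.0.0/0 (default, matches everything)
  144.0.0.0/6 (144.0.0.0 - 147.255.255.255)
  145.0.0.0/8 (145.0.0.0 - 145.255.255.255)
  145.160.0.0/11 (145.160.0.0 - 145.191.255.255)
  145.184.0.0/13 (145.184.0.0 - 145.191.255.255)
  145.188.0.0/14 (145.188.0.0 - 145.191.255.255)
Most specific is 145.188.0.0/14.

145.188.0.0/14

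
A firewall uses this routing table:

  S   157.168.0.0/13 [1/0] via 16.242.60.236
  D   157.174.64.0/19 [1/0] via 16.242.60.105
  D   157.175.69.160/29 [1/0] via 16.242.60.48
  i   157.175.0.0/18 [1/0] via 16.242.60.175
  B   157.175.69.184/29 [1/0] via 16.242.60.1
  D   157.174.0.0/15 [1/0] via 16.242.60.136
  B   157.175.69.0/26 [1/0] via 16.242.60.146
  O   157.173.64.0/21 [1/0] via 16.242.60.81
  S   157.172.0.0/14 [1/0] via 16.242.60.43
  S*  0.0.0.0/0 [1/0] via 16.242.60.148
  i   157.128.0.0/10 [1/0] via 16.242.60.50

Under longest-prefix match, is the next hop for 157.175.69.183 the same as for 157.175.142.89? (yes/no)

yes

157.175.69.183: longest match 157.174.0.0/15 -> 16.242.60.136
157.175.142.89: longest match 157.174.0.0/15 -> 16.242.60.136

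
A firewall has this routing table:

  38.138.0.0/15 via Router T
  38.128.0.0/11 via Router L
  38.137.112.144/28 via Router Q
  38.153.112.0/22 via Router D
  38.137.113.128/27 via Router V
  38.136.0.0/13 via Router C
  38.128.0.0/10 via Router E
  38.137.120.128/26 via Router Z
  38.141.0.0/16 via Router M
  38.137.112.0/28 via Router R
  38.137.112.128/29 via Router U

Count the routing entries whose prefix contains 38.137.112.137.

3

Prefixes containing 38.137.112.137:
  38.128.0.0/10 (38.128.0.0 - 38.191.255.255)
  38.128.0.0/11 (38.128.0.0 - 38.159.255.255)
  38.136.0.0/13 (38.136.0.0 - 38.143.255.255)
Total matching entries: 3.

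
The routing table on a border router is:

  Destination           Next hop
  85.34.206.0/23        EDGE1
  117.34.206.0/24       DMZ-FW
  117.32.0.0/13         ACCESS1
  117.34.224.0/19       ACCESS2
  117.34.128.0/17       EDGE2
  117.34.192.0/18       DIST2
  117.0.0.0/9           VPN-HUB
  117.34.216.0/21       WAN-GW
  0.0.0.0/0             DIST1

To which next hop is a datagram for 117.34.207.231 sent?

Routes whose prefix contains 117.34.207.231:
  0.0.0.0/0 (default, matches everything) -> DIST1
  117.0.0.0/9 (117.0.0.0 - 117.127.255.255) -> VPN-HUB
  117.32.0.0/13 (117.32.0.0 - 117.39.255.255) -> ACCESS1
  117.34.128.0/17 (117.34.128.0 - 117.34.255.255) -> EDGE2
  117.34.192.0/18 (117.34.192.0 - 117.34.255.255) -> DIST2
More-specific entries that do NOT match:
  117.34.206.0/24 (117.34.206.0 - 117.34.206.255) does not contain 117.34.207.231
  85.34.206.0/23 (85.34.206.0 - 85.34.207.255) does not contain 117.34.207.231
  117.34.216.0/21 (117.34.216.0 - 117.34.223.255) does not contain 117.34.207.231
  117.34.224.0/19 (117.34.224.0 - 117.34.255.255) does not contain 117.34.207.231
Longest matching prefix is /18 -> next hop DIST2.

DIST2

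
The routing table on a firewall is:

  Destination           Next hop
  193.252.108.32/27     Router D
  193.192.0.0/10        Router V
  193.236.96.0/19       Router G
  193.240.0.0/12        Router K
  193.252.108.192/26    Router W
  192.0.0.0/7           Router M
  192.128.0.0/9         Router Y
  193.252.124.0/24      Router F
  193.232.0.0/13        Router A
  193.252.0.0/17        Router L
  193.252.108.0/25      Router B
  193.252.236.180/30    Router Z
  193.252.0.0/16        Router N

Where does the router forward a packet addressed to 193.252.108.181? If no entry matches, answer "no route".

Routes whose prefix contains 193.252.108.181:
  192.0.0.0/7 (192.0.0.0 - 193.255.255.255) -> Router M
  193.192.0.0/10 (193.192.0.0 - 193.255.255.255) -> Router V
  193.240.0.0/12 (193.240.0.0 - 193.255.255.255) -> Router K
  193.252.0.0/16 (193.252.0.0 - 193.252.255.255) -> Router N
  193.252.0.0/17 (193.252.0.0 - 193.252.127.255) -> Router L
More-specific entries that do NOT match:
  193.252.236.180/30 (193.252.236.180 - 193.252.236.183) does not contain 193.252.108.181
  193.252.108.32/27 (193.252.108.32 - 193.252.108.63) does not contain 193.252.108.181
  193.252.108.192/26 (193.252.108.192 - 193.252.108.255) does not contain 193.252.108.181
  193.252.108.0/25 (193.252.108.0 - 193.252.108.127) does not contain 193.252.108.181
  193.252.124.0/24 (193.252.124.0 - 193.252.124.255) does not contain 193.252.108.181
  193.236.96.0/19 (193.236.96.0 - 193.236.127.255) does not contain 193.252.108.181
Longest matching prefix is /17 -> next hop Router L.

Router L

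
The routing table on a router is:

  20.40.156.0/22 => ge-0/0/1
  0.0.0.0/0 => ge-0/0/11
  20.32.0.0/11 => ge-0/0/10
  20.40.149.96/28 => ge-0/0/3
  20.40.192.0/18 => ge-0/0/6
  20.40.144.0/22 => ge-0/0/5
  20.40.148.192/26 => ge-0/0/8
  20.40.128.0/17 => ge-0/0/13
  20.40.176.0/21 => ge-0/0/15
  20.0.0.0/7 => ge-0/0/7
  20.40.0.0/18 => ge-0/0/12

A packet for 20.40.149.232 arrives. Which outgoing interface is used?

ge-0/0/13

Routes whose prefix contains 20.40.149.232:
  0.0.0.0/0 (default, matches everything) -> ge-0/0/11
  20.0.0.0/7 (20.0.0.0 - 21.255.255.255) -> ge-0/0/7
  20.32.0.0/11 (20.32.0.0 - 20.63.255.255) -> ge-0/0/10
  20.40.128.0/17 (20.40.128.0 - 20.40.255.255) -> ge-0/0/13
More-specific entries that do NOT match:
  20.40.149.96/28 (20.40.149.96 - 20.40.149.111) does not contain 20.40.149.232
  20.40.148.192/26 (20.40.148.192 - 20.40.148.255) does not contain 20.40.149.232
  20.40.156.0/22 (20.40.156.0 - 20.40.159.255) does not contain 20.40.149.232
  20.40.144.0/22 (20.40.144.0 - 20.40.147.255) does not contain 20.40.149.232
  20.40.176.0/21 (20.40.176.0 - 20.40.183.255) does not contain 20.40.149.232
  20.40.192.0/18 (20.40.192.0 - 20.40.255.255) does not contain 20.40.149.232
  20.40.0.0/18 (20.40.0.0 - 20.40.63.255) does not contain 20.40.149.232
Longest matching prefix is /17 -> interface ge-0/0/13.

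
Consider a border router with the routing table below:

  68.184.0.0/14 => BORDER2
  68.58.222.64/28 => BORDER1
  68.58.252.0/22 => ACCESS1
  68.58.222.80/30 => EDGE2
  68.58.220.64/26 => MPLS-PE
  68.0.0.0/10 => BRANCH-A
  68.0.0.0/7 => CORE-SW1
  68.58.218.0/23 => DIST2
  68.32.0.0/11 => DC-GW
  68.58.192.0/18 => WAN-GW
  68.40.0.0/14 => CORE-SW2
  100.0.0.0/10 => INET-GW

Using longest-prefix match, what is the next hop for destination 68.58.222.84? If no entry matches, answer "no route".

WAN-GW

Routes whose prefix contains 68.58.222.84:
  68.0.0.0/7 (68.0.0.0 - 69.255.255.255) -> CORE-SW1
  68.0.0.0/10 (68.0.0.0 - 68.63.255.255) -> BRANCH-A
  68.32.0.0/11 (68.32.0.0 - 68.63.255.255) -> DC-GW
  68.58.192.0/18 (68.58.192.0 - 68.58.255.255) -> WAN-GW
More-specific entries that do NOT match:
  68.58.222.80/30 (68.58.222.80 - 68.58.222.83) does not contain 68.58.222.84
  68.58.222.64/28 (68.58.222.64 - 68.58.222.79) does not contain 68.58.222.84
  68.58.220.64/26 (68.58.220.64 - 68.58.220.127) does not contain 68.58.222.84
  68.58.218.0/23 (68.58.218.0 - 68.58.219.255) does not contain 68.58.222.84
  68.58.252.0/22 (68.58.252.0 - 68.58.255.255) does not contain 68.58.222.84
Longest matching prefix is /18 -> next hop WAN-GW.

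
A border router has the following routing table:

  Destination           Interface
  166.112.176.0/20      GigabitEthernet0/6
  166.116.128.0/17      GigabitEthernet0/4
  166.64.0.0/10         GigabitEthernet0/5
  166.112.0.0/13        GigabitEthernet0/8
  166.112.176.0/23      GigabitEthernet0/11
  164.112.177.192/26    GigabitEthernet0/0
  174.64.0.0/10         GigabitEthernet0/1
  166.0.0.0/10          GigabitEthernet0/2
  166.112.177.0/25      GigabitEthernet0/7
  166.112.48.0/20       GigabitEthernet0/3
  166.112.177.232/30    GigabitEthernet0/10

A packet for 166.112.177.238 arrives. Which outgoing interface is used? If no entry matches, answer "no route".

GigabitEthernet0/11

Routes whose prefix contains 166.112.177.238:
  166.64.0.0/10 (166.64.0.0 - 166.127.255.255) -> GigabitEthernet0/5
  166.112.0.0/13 (166.112.0.0 - 166.119.255.255) -> GigabitEthernet0/8
  166.112.176.0/20 (166.112.176.0 - 166.112.191.255) -> GigabitEthernet0/6
  166.112.176.0/23 (166.112.176.0 - 166.112.177.255) -> GigabitEthernet0/11
More-specific entries that do NOT match:
  166.112.177.232/30 (166.112.177.232 - 166.112.177.235) does not contain 166.112.177.238
  164.112.177.192/26 (164.112.177.192 - 164.112.177.255) does not contain 166.112.177.238
  166.112.177.0/25 (166.112.177.0 - 166.112.177.127) does not contain 166.112.177.238
Longest matching prefix is /23 -> interface GigabitEthernet0/11.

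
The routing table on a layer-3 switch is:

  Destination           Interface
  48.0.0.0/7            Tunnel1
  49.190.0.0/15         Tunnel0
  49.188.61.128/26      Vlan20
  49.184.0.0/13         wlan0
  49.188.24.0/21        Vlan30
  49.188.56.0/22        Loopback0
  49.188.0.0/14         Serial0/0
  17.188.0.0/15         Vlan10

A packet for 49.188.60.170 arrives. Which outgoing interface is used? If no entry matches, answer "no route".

Routes whose prefix contains 49.188.60.170:
  48.0.0.0/7 (48.0.0.0 - 49.255.255.255) -> Tunnel1
  49.184.0.0/13 (49.184.0.0 - 49.191.255.255) -> wlan0
  49.188.0.0/14 (49.188.0.0 - 49.191.255.255) -> Serial0/0
More-specific entries that do NOT match:
  49.188.61.128/26 (49.188.61.128 - 49.188.61.191) does not contain 49.188.60.170
  49.188.56.0/22 (49.188.56.0 - 49.188.59.255) does not contain 49.188.60.170
  49.188.24.0/21 (49.188.24.0 - 49.188.31.255) does not contain 49.188.60.170
  49.190.0.0/15 (49.190.0.0 - 49.191.255.255) does not contain 49.188.60.170
  17.188.0.0/15 (17.188.0.0 - 17.189.255.255) does not contain 49.188.60.170
Longest matching prefix is /14 -> interface Serial0/0.

Serial0/0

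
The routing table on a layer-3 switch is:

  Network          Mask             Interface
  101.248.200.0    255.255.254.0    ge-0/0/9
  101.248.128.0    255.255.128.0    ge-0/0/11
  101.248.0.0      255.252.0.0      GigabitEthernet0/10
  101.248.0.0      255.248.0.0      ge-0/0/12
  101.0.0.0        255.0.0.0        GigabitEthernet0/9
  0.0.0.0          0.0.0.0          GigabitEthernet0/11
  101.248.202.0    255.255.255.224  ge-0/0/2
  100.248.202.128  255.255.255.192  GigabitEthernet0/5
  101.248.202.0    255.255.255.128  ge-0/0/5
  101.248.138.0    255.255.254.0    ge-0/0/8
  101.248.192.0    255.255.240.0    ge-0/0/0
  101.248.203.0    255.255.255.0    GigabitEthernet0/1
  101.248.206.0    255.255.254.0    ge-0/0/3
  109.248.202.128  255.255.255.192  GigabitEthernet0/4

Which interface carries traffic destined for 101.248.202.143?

ge-0/0/0

Routes whose prefix contains 101.248.202.143:
  0.0.0.0/0 (default, matches everything) -> GigabitEthernet0/11
  101.0.0.0/8 (101.0.0.0 - 101.255.255.255) -> GigabitEthernet0/9
  101.248.0.0/13 (101.248.0.0 - 101.255.255.255) -> ge-0/0/12
  101.248.0.0/14 (101.248.0.0 - 101.251.255.255) -> GigabitEthernet0/10
  101.248.128.0/17 (101.248.128.0 - 101.248.255.255) -> ge-0/0/11
  101.248.192.0/20 (101.248.192.0 - 101.248.207.255) -> ge-0/0/0
More-specific entries that do NOT match:
  101.248.202.0/27 (101.248.202.0 - 101.248.202.31) does not contain 101.248.202.143
  100.248.202.128/26 (100.248.202.128 - 100.248.202.191) does not contain 101.248.202.143
  109.248.202.128/26 (109.248.202.128 - 109.248.202.191) does not contain 101.248.202.143
  101.248.202.0/25 (101.248.202.0 - 101.248.202.127) does not contain 101.248.202.143
  101.248.203.0/24 (101.248.203.0 - 101.248.203.255) does not contain 101.248.202.143
  101.248.200.0/23 (101.248.200.0 - 101.248.201.255) does not contain 101.248.202.143
  101.248.138.0/23 (101.248.138.0 - 101.248.139.255) does not contain 101.248.202.143
  101.248.206.0/23 (101.248.206.0 - 101.248.207.255) does not contain 101.248.202.143
Longest matching prefix is /20 -> interface ge-0/0/0.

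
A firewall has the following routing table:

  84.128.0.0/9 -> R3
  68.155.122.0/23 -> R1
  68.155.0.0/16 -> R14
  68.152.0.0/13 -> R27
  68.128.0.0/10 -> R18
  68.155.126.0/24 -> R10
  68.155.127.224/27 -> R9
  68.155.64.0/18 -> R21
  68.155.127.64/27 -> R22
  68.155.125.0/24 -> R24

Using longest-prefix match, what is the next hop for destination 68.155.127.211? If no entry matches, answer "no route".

R21

Routes whose prefix contains 68.155.127.211:
  68.128.0.0/10 (68.128.0.0 - 68.191.255.255) -> R18
  68.152.0.0/13 (68.152.0.0 - 68.159.255.255) -> R27
  68.155.0.0/16 (68.155.0.0 - 68.155.255.255) -> R14
  68.155.64.0/18 (68.155.64.0 - 68.155.127.255) -> R21
More-specific entries that do NOT match:
  68.155.127.224/27 (68.155.127.224 - 68.155.127.255) does not contain 68.155.127.211
  68.155.127.64/27 (68.155.127.64 - 68.155.127.95) does not contain 68.155.127.211
  68.155.126.0/24 (68.155.126.0 - 68.155.126.255) does not contain 68.155.127.211
  68.155.125.0/24 (68.155.125.0 - 68.155.125.255) does not contain 68.155.127.211
  68.155.122.0/23 (68.155.122.0 - 68.155.123.255) does not contain 68.155.127.211
Longest matching prefix is /18 -> next hop R21.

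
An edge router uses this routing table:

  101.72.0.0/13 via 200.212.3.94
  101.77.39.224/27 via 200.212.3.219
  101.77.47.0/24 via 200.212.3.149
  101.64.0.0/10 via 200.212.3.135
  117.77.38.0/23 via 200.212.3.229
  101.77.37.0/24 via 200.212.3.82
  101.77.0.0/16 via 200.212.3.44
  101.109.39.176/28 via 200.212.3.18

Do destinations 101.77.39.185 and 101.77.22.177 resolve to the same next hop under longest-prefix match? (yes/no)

101.77.39.185: longest match 101.77.0.0/16 -> 200.212.3.44
101.77.22.177: longest match 101.77.0.0/16 -> 200.212.3.44

yes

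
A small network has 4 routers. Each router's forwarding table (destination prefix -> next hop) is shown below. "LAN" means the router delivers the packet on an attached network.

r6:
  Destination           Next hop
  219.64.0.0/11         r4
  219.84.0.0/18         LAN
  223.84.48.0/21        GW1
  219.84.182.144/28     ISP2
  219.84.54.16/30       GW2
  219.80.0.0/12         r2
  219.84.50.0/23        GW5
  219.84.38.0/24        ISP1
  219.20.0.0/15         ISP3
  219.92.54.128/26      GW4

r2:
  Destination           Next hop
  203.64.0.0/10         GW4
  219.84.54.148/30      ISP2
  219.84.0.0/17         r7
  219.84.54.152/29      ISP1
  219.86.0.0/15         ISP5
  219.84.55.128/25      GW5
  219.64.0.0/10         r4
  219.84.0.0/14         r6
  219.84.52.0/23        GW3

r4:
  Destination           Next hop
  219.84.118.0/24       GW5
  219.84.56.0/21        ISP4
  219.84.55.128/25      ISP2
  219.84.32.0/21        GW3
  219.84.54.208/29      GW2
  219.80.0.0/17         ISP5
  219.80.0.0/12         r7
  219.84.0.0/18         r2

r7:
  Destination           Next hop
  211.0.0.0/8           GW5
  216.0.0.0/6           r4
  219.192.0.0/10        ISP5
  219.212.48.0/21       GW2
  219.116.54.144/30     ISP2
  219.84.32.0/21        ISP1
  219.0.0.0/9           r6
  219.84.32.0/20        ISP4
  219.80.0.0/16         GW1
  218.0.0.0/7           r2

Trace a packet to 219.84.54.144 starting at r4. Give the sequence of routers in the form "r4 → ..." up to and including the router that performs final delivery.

r4 → r2 → r7 → r6

At r4: longest match for 219.84.54.144 is 219.84.0.0/18 -> r2
At r2: longest match for 219.84.54.144 is 219.84.0.0/17 -> r7
At r7: longest match for 219.84.54.144 is 219.0.0.0/9 -> r6
At r6: longest match for 219.84.54.144 is 219.84.0.0/18 -> LAN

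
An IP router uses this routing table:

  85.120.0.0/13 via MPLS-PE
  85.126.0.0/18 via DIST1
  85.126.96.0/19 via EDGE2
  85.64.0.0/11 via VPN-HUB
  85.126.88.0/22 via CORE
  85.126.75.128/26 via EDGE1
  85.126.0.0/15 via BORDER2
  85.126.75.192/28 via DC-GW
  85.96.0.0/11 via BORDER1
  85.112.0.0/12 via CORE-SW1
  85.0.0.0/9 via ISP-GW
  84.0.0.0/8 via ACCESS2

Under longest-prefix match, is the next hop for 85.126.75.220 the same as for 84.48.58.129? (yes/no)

no

85.126.75.220: longest match 85.126.0.0/15 -> BORDER2
84.48.58.129: longest match 84.0.0.0/8 -> ACCESS2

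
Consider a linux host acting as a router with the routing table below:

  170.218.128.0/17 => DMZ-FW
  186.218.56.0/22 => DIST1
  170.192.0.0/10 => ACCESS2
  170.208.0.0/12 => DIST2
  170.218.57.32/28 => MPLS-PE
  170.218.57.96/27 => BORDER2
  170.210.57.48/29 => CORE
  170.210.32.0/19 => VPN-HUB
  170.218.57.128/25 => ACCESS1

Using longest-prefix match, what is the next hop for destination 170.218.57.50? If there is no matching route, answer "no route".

Routes whose prefix contains 170.218.57.50:
  170.192.0.0/10 (170.192.0.0 - 170.255.255.255) -> ACCESS2
  170.208.0.0/12 (170.208.0.0 - 170.223.255.255) -> DIST2
More-specific entries that do NOT match:
  170.210.57.48/29 (170.210.57.48 - 170.210.57.55) does not contain 170.218.57.50
  170.218.57.32/28 (170.218.57.32 - 170.218.57.47) does not contain 170.218.57.50
  170.218.57.96/27 (170.218.57.96 - 170.218.57.127) does not contain 170.218.57.50
  170.218.57.128/25 (170.218.57.128 - 170.218.57.255) does not contain 170.218.57.50
  186.218.56.0/22 (186.218.56.0 - 186.218.59.255) does not contain 170.218.57.50
  170.210.32.0/19 (170.210.32.0 - 170.210.63.255) does not contain 170.218.57.50
  170.218.128.0/17 (170.218.128.0 - 170.218.255.255) does not contain 170.218.57.50
Longest matching prefix is /12 -> next hop DIST2.

DIST2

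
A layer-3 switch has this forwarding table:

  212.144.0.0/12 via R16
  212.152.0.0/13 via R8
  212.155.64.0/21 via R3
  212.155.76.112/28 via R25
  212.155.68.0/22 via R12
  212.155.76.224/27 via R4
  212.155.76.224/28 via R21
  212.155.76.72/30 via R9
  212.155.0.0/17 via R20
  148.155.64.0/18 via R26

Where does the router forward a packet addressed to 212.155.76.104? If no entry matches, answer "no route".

R20

Routes whose prefix contains 212.155.76.104:
  212.144.0.0/12 (212.144.0.0 - 212.159.255.255) -> R16
  212.152.0.0/13 (212.152.0.0 - 212.159.255.255) -> R8
  212.155.0.0/17 (212.155.0.0 - 212.155.127.255) -> R20
More-specific entries that do NOT match:
  212.155.76.72/30 (212.155.76.72 - 212.155.76.75) does not contain 212.155.76.104
  212.155.76.112/28 (212.155.76.112 - 212.155.76.127) does not contain 212.155.76.104
  212.155.76.224/28 (212.155.76.224 - 212.155.76.239) does not contain 212.155.76.104
  212.155.76.224/27 (212.155.76.224 - 212.155.76.255) does not contain 212.155.76.104
  212.155.68.0/22 (212.155.68.0 - 212.155.71.255) does not contain 212.155.76.104
  212.155.64.0/21 (212.155.64.0 - 212.155.71.255) does not contain 212.155.76.104
  148.155.64.0/18 (148.155.64.0 - 148.155.127.255) does not contain 212.155.76.104
Longest matching prefix is /17 -> next hop R20.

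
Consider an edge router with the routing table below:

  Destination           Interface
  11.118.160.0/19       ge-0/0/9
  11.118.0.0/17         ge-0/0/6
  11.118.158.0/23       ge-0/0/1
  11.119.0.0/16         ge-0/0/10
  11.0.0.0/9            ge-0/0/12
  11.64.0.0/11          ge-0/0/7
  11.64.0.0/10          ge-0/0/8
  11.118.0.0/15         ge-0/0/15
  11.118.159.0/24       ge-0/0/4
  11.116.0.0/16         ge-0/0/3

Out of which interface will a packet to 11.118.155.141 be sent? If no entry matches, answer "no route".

Routes whose prefix contains 11.118.155.141:
  11.0.0.0/9 (11.0.0.0 - 11.127.255.255) -> ge-0/0/12
  11.64.0.0/10 (11.64.0.0 - 11.127.255.255) -> ge-0/0/8
  11.118.0.0/15 (11.118.0.0 - 11.119.255.255) -> ge-0/0/15
More-specific entries that do NOT match:
  11.118.159.0/24 (11.118.159.0 - 11.118.159.255) does not contain 11.118.155.141
  11.118.158.0/23 (11.118.158.0 - 11.118.159.255) does not contain 11.118.155.141
  11.118.160.0/19 (11.118.160.0 - 11.118.191.255) does not contain 11.118.155.141
  11.118.0.0/17 (11.118.0.0 - 11.118.127.255) does not contain 11.118.155.141
  11.119.0.0/16 (11.119.0.0 - 11.119.255.255) does not contain 11.118.155.141
  11.116.0.0/16 (11.116.0.0 - 11.116.255.255) does not contain 11.118.155.141
Longest matching prefix is /15 -> interface ge-0/0/15.

ge-0/0/15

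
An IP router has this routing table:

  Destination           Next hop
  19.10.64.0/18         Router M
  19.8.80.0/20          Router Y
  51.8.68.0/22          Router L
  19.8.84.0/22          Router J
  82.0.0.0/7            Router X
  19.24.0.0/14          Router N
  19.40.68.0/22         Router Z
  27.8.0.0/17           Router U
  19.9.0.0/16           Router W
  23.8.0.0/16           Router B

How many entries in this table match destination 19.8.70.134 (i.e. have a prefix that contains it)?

No listed prefix contains 19.8.70.134.
Total matching entries: 0.

0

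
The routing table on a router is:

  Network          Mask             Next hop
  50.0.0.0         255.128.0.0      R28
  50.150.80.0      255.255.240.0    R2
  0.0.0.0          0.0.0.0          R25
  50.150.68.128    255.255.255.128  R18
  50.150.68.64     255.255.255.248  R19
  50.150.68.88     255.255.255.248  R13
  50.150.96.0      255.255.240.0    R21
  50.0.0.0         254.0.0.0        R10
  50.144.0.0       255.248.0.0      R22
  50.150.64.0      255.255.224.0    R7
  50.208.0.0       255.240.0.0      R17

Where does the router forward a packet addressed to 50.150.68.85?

Routes whose prefix contains 50.150.68.85:
  0.0.0.0/0 (default, matches everything) -> R25
  50.0.0.0/7 (50.0.0.0 - 51.255.255.255) -> R10
  50.144.0.0/13 (50.144.0.0 - 50.151.255.255) -> R22
  50.150.64.0/19 (50.150.64.0 - 50.150.95.255) -> R7
More-specific entries that do NOT match:
  50.150.68.64/29 (50.150.68.64 - 50.150.68.71) does not contain 50.150.68.85
  50.150.68.88/29 (50.150.68.88 - 50.150.68.95) does not contain 50.150.68.85
  50.150.68.128/25 (50.150.68.128 - 50.150.68.255) does not contain 50.150.68.85
  50.150.80.0/20 (50.150.80.0 - 50.150.95.255) does not contain 50.150.68.85
  50.150.96.0/20 (50.150.96.0 - 50.150.111.255) does not contain 50.150.68.85
Longest matching prefix is /19 -> next hop R7.

R7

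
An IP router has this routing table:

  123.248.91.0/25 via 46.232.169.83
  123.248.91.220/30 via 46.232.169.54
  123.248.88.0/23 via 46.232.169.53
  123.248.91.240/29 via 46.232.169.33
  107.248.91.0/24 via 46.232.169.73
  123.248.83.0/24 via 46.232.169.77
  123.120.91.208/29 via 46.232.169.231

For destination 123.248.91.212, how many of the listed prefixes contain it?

No listed prefix contains 123.248.91.212.
Total matching entries: 0.

0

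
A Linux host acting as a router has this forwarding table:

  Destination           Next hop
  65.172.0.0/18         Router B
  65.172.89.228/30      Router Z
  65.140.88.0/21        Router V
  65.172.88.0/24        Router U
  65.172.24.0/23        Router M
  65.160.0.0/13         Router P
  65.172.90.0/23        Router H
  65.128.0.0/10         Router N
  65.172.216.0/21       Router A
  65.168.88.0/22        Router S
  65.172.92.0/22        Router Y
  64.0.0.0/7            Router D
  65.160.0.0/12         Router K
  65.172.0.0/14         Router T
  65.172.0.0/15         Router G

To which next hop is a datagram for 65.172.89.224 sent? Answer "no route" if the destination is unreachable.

Routes whose prefix contains 65.172.89.224:
  64.0.0.0/7 (64.0.0.0 - 65.255.255.255) -> Router D
  65.128.0.0/10 (65.128.0.0 - 65.191.255.255) -> Router N
  65.160.0.0/12 (65.160.0.0 - 65.175.255.255) -> Router K
  65.172.0.0/14 (65.172.0.0 - 65.175.255.255) -> Router T
  65.172.0.0/15 (65.172.0.0 - 65.173.255.255) -> Router G
More-specific entries that do NOT match:
  65.172.89.228/30 (65.172.89.228 - 65.172.89.231) does not contain 65.172.89.224
  65.172.88.0/24 (65.172.88.0 - 65.172.88.255) does not contain 65.172.89.224
  65.172.24.0/23 (65.172.24.0 - 65.172.25.255) does not contain 65.172.89.224
  65.172.90.0/23 (65.172.90.0 - 65.172.91.255) does not contain 65.172.89.224
  65.168.88.0/22 (65.168.88.0 - 65.168.91.255) does not contain 65.172.89.224
  65.172.92.0/22 (65.172.92.0 - 65.172.95.255) does not contain 65.172.89.224
  65.140.88.0/21 (65.140.88.0 - 65.140.95.255) does not contain 65.172.89.224
  65.172.216.0/21 (65.172.216.0 - 65.172.223.255) does not contain 65.172.89.224
  65.172.0.0/18 (65.172.0.0 - 65.172.63.255) does not contain 65.172.89.224
Longest matching prefix is /15 -> next hop Router G.

Router G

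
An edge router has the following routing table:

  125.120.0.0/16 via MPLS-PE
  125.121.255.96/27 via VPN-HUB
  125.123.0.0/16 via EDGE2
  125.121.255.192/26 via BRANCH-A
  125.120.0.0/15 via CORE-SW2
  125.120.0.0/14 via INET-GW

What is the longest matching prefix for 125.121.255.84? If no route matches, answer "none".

125.120.0.0/15

Entries matching 125.121.255.84:
  125.120.0.0/14 (125.120.0.0 - 125.123.255.255)
  125.120.0.0/15 (125.120.0.0 - 125.121.255.255)
Most specific is 125.120.0.0/15.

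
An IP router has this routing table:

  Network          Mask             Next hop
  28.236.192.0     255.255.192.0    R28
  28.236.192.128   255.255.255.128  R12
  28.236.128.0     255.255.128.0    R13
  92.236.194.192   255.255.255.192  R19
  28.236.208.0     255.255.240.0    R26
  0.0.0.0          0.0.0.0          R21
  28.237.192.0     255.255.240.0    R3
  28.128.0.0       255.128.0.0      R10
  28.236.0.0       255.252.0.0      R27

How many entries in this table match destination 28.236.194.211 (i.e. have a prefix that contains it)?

5

Prefixes containing 28.236.194.211:
  0.0.0.0/0 (default, matches everything)
  28.128.0.0/9 (28.128.0.0 - 28.255.255.255)
  28.236.0.0/14 (28.236.0.0 - 28.239.255.255)
  28.236.128.0/17 (28.236.128.0 - 28.236.255.255)
  28.236.192.0/18 (28.236.192.0 - 28.236.255.255)
Total matching entries: 5.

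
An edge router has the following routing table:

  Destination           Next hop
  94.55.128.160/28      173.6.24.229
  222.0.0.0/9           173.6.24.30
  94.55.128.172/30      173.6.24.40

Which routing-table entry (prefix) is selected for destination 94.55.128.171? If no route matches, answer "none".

94.55.128.160/28

Entries matching 94.55.128.171:
  94.55.128.160/28 (94.55.128.160 - 94.55.128.175)
Most specific is 94.55.128.160/28.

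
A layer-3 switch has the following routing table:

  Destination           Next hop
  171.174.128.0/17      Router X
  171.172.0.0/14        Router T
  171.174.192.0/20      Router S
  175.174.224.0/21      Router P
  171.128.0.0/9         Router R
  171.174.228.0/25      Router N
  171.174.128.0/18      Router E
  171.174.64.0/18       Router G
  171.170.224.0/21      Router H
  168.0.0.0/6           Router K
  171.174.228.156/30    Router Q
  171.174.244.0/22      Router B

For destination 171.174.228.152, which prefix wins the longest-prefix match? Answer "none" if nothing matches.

Entries matching 171.174.228.152:
  168.0.0.0/6 (168.0.0.0 - 171.255.255.255)
  171.128.0.0/9 (171.128.0.0 - 171.255.255.255)
  171.172.0.0/14 (171.172.0.0 - 171.175.255.255)
  171.174.128.0/17 (171.174.128.0 - 171.174.255.255)
Most specific is 171.174.128.0/17.

171.174.128.0/17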